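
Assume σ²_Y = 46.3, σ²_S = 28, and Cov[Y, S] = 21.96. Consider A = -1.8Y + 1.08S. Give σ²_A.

σ²_A = a²·σ²_Y + b²·σ²_S + 2ab·Cov[Y, S] with a = -1.8, b = 1.08.
= (-1.8)²·46.3 + 1.08²·28 + 2·(-1.8)·1.08·21.96
= 150.012 + 32.6592 + (-85.38048) = 97.29072.

σ²_A = 97.29072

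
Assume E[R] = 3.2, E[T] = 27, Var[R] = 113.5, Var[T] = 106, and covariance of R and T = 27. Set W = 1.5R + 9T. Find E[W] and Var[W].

E[W] = 247.8, Var[W] = 9570.375

E[W] = 1.5·E[R] + 9·E[T] = 1.5·3.2 + 9·27 = 247.8.
Var[W] = a²·Var[R] + b²·Var[T] + 2ab·covariance of R and T with a = 1.5, b = 9.
= 1.5²·113.5 + 9²·106 + 2·1.5·9·27
= 255.375 + 8586 + 729 = 9570.375.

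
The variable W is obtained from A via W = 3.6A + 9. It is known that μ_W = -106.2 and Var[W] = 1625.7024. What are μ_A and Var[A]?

μ_A = -32, Var[A] = 125.44

From W = 3.6A + 9: μ_W = a·μ_A + b, so μ_A = (μ_W − b)/a = (-106.2 − 9)/3.6 = -32.
Var[W] = a²·Var[A], so Var[A] = 1625.7024/3.6² = 125.44.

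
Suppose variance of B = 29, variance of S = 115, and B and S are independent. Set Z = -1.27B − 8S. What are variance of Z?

variance of Z = 7406.7741

variance of Z = a²·variance of B + b²·variance of S + 2ab·Cov[B, S] with a = -1.27, b = -8.
Independence gives Cov[B, S] = 0.
= (-1.27)²·29 + (-8)²·115 + 2·(-1.27)·(-8)·0
= 46.7741 + 7360 + 0 = 7406.7741.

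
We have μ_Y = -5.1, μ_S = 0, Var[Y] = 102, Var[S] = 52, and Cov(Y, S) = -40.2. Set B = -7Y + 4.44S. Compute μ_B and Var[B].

μ_B = 35.7, Var[B] = 8521.9392

μ_B = (-7)·μ_Y + 4.44·μ_S = (-7)·(-5.1) + 4.44·0 = 35.7.
Var[B] = a²·Var[Y] + b²·Var[S] + 2ab·Cov(Y, S) with a = -7, b = 4.44.
= (-7)²·102 + 4.44²·52 + 2·(-7)·4.44·(-40.2)
= 4998 + 1025.1072 + 2498.832 = 8521.9392.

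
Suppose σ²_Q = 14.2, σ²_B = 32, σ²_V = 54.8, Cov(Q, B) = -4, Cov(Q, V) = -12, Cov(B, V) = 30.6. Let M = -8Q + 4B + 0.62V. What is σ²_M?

σ²_M = a²·σ²_Q + b²·σ²_B + c²·σ²_V + 2ab·Cov(Q, B) + 2ac·Cov(Q, V) + 2bc·Cov(B, V), with a = -8, b = 4, c = 0.62.
= 908.8 + 512 + 21.06512 + 256 + 119.04 + 151.776
= 1968.68112.

σ²_M = 1968.68112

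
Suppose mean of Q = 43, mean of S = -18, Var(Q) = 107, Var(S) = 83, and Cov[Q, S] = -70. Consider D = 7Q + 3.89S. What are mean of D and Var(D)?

mean of D = 7·mean of Q + 3.89·mean of S = 7·43 + 3.89·(-18) = 230.98.
Var(D) = a²·Var(Q) + b²·Var(S) + 2ab·Cov[Q, S] with a = 7, b = 3.89.
= 7²·107 + 3.89²·83 + 2·7·3.89·(-70)
= 5243 + 1255.9643 + (-3812.2) = 2686.7643.

mean of D = 230.98, Var(D) = 2686.7643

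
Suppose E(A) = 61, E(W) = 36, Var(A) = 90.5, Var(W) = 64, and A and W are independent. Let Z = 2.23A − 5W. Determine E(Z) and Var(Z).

E(Z) = 2.23·E(A) + (-5)·E(W) = 2.23·61 + (-5)·36 = -43.97.
Var(Z) = a²·Var(A) + b²·Var(W) + 2ab·Cov[A, W] with a = 2.23, b = -5.
Independence gives Cov[A, W] = 0.
= 2.23²·90.5 + (-5)²·64 + 2·2.23·(-5)·0
= 450.04745 + 1600 + 0 = 2050.04745.

E(Z) = -43.97, Var(Z) = 2050.04745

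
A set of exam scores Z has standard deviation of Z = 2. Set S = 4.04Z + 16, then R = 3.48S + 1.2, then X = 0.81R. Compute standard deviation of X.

standard deviation of S = |4.04|·2 = 8.08.
standard deviation of R = |3.48|·8.08 = 28.1184.
standard deviation of X = |0.81|·28.1184 = 22.775904.

standard deviation of X = 22.775904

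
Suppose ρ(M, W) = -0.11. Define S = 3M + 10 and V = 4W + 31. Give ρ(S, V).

Linear rescalings preserve correlation up to sign; here the slopes 3 and 4 have the same sign, so ρ(S, V) = ρ(M, W) = -0.11.

ρ(S, V) = -0.11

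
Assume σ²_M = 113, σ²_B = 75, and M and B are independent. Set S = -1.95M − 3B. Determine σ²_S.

σ²_S = 1104.6825

σ²_S = a²·σ²_M + b²·σ²_B + 2ab·Cov(M, B) with a = -1.95, b = -3.
Independence gives Cov(M, B) = 0.
= (-1.95)²·113 + (-3)²·75 + 2·(-1.95)·(-3)·0
= 429.6825 + 675 + 0 = 1104.6825.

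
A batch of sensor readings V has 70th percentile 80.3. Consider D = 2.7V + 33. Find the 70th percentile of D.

Since a = 2.7 > 0 the transformation is increasing, so the 70th percentile of D = a·(P_{70} of V) + b = 2.7·80.3 + 33 = 249.81.

70th percentile of D = 249.81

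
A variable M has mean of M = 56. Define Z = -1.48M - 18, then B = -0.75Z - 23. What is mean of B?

mean of Z = (-1.48)·56 + (-18) = -100.88.
mean of B = (-0.75)·(-100.88) + (-23) = 52.66.

mean of B = 52.66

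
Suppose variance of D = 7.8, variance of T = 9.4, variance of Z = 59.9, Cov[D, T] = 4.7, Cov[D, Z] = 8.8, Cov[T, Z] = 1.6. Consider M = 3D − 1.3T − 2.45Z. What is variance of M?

variance of M = 289.80775

variance of M = a²·variance of D + b²·variance of T + c²·variance of Z + 2ab·Cov[D, T] + 2ac·Cov[D, Z] + 2bc·Cov[T, Z], with a = 3, b = -1.3, c = -2.45.
= 70.2 + 15.886 + 359.54975 + (-36.66) + (-129.36) + 10.192
= 289.80775.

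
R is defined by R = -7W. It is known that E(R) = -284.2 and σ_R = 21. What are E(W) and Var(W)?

From R = -7W: E(R) = a·E(W) + b, so E(W) = (E(R) − b)/a = (-284.2 − 0)/(-7) = 40.6.
Var(R) = 21² = 441.
Var(R) = a²·Var(W), so Var(W) = 441/(-7)² = 9.

E(W) = 40.6, Var(W) = 9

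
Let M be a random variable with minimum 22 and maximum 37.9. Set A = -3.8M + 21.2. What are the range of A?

Range(A) = 60.42

Range of M = 37.9 − 22 = 15.9.
Range(A) = |a|·Range(M) = |-3.8|·15.9 = 60.42.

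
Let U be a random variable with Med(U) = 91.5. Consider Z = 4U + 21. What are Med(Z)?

Med(Z) = 387

A linear map preserves order up to sign, so Med(Z) = a·Med(U) + b = 4·91.5 + 21 = 387.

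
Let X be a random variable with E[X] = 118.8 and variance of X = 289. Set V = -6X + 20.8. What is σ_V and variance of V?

σ_V = 102, variance of V = 10404

V = -6X + 20.8 is linear with a = -6, b = 20.8.
σ_X = √289 = 17.
σ_V = |a|·σ_X = |-6|·17 = 102.
variance of V = a²·variance of X = (-6)²·289 = 10404 (the additive constant 20.8 does not affect variance).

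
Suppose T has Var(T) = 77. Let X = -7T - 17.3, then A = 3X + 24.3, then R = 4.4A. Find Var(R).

Var(R) = 657407.52

Var(X) = (-7)²·77 = 3773.
Var(A) = 3²·3773 = 33957.
Var(R) = 4.4²·33957 = 657407.52.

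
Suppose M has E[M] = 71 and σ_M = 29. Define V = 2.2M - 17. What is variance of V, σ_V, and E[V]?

V = 2.2M - 17 is linear with a = 2.2, b = -17.
variance of M = 29² = 841.
variance of V = a²·variance of M = 2.2²·841 = 4070.44 (the additive constant -17 does not affect variance).
σ_V = |a|·σ_M = |2.2|·29 = 63.8.
E[V] = a·E[M] + b = 2.2·71 + (-17) = 139.2.

variance of V = 4070.44, σ_V = 63.8, E[V] = 139.2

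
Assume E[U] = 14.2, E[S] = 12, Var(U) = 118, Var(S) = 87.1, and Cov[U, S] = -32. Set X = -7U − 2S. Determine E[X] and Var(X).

E[X] = (-7)·E[U] + (-2)·E[S] = (-7)·14.2 + (-2)·12 = -123.4.
Var(X) = a²·Var(U) + b²·Var(S) + 2ab·Cov[U, S] with a = -7, b = -2.
= (-7)²·118 + (-2)²·87.1 + 2·(-7)·(-2)·(-32)
= 5782 + 348.4 + (-896) = 5234.4.

E[X] = -123.4, Var(X) = 5234.4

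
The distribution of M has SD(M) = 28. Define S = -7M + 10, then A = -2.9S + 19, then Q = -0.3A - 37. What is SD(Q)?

SD(S) = |-7|·28 = 196.
SD(A) = |-2.9|·196 = 568.4.
SD(Q) = |-0.3|·568.4 = 170.52.

SD(Q) = 170.52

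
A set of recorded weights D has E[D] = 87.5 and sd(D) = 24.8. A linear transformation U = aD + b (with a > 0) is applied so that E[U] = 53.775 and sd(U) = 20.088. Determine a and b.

a = 0.81, b = -17.1

sd(U) = a·sd(D) (a > 0), so a = 20.088/24.8 = 0.81.
E[U] = a·E[D] + b, so b = 53.775 − 0.81·87.5 = -17.1.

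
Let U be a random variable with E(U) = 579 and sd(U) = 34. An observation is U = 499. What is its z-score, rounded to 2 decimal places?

z = -2.35

z = (U − E(U)) / sd(U) = (499 − 579) / 34 ≈ -2.35.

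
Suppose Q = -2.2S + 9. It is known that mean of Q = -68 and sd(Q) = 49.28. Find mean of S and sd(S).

mean of S = 35, sd(S) = 22.4

From Q = -2.2S + 9: mean of Q = a·mean of S + b, so mean of S = (mean of Q − b)/a = (-68 − 9)/(-2.2) = 35.
sd(Q) = |a|·sd(S), so sd(S) = 49.28/|-2.2| = 22.4.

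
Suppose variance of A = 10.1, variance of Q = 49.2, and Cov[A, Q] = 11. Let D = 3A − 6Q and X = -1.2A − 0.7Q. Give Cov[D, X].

Cov[D, X] = 226.38

By bilinearity, Cov[D, X] = ac·variance of A + bd·variance of Q + (ad+bc)·Cov[A, Q], with a=3, b=-6, c=-1.2, d=-0.7.
ac·variance of A = 3·(-1.2)·10.1 = -36.36
bd·variance of Q = (-6)·(-0.7)·49.2 = 206.64
(ad+bc)·Cov[A, Q] = (5.1)·11 = 56.1
Cov[D, X] = -36.36 + 206.64 + 56.1 = 226.38.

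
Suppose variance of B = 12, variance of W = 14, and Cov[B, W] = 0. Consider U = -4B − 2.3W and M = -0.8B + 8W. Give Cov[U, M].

Cov[U, M] = -219.2

By bilinearity, Cov[U, M] = ac·variance of B + bd·variance of W + (ad+bc)·Cov[B, W], with a=-4, b=-2.3, c=-0.8, d=8.
ac·variance of B = (-4)·(-0.8)·12 = 38.4
bd·variance of W = (-2.3)·8·14 = -257.6
(ad+bc)·Cov[B, W] = (-30.16)·0 = 0
Cov[U, M] = 38.4 + (-257.6) + 0 = -219.2.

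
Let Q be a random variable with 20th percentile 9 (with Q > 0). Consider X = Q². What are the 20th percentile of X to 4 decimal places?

Q² is increasing, so P_{20}(X) = g(P_{20}(Q)) = 81.

20th percentile of X = 81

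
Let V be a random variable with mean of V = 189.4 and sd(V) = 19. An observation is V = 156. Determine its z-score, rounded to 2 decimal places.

z = (V − mean of V) / sd(V) = (156 − 189.4) / 19 ≈ -1.76.

z = -1.76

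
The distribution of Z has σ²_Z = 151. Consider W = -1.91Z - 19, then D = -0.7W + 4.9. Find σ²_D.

σ²_D = 269.922919

σ²_W = (-1.91)²·151 = 550.8631.
σ²_D = (-0.7)²·550.8631 = 269.922919.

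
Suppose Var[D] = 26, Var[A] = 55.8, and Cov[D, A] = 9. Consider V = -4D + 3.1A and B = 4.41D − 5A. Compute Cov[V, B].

By bilinearity, Cov[V, B] = ac·Var[D] + bd·Var[A] + (ad+bc)·Cov[D, A], with a=-4, b=3.1, c=4.41, d=-5.
ac·Var[D] = (-4)·4.41·26 = -458.64
bd·Var[A] = 3.1·(-5)·55.8 = -864.9
(ad+bc)·Cov[D, A] = (33.671)·9 = 303.039
Cov[V, B] = -458.64 + (-864.9) + 303.039 = -1020.501.

Cov[V, B] = -1020.501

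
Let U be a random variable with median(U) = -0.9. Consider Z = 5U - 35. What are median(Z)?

A linear map preserves order up to sign, so median(Z) = a·median(U) + b = 5·(-0.9) + (-35) = -39.5.

median(Z) = -39.5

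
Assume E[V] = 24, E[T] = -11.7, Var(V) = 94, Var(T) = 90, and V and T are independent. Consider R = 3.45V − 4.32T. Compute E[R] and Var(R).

E[R] = 133.344, Var(R) = 2798.451

E[R] = 3.45·E[V] + (-4.32)·E[T] = 3.45·24 + (-4.32)·(-11.7) = 133.344.
Var(R) = a²·Var(V) + b²·Var(T) + 2ab·Cov(V, T) with a = 3.45, b = -4.32.
Independence gives Cov(V, T) = 0.
= 3.45²·94 + (-4.32)²·90 + 2·3.45·(-4.32)·0
= 1118.835 + 1679.616 + 0 = 2798.451.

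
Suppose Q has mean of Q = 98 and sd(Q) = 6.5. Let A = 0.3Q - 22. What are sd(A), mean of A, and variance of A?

sd(A) = 1.95, mean of A = 7.4, variance of A = 3.8025

A = 0.3Q - 22 is linear with a = 0.3, b = -22.
sd(A) = |a|·sd(Q) = |0.3|·6.5 = 1.95.
mean of A = a·mean of Q + b = 0.3·98 + (-22) = 7.4.
variance of Q = 6.5² = 42.25.
variance of A = a²·variance of Q = 0.3²·42.25 = 3.8025 (the additive constant -22 does not affect variance).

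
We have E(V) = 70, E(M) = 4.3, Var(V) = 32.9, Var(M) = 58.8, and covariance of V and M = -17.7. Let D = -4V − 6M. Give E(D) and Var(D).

E(D) = (-4)·E(V) + (-6)·E(M) = (-4)·70 + (-6)·4.3 = -305.8.
Var(D) = a²·Var(V) + b²·Var(M) + 2ab·covariance of V and M with a = -4, b = -6.
= (-4)²·32.9 + (-6)²·58.8 + 2·(-4)·(-6)·(-17.7)
= 526.4 + 2116.8 + (-849.6) = 1793.6.

E(D) = -305.8, Var(D) = 1793.6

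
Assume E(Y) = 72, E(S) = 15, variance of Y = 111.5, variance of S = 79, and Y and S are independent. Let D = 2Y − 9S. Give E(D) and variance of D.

E(D) = 9, variance of D = 6845

E(D) = 2·E(Y) + (-9)·E(S) = 2·72 + (-9)·15 = 9.
variance of D = a²·variance of Y + b²·variance of S + 2ab·Cov[Y, S] with a = 2, b = -9.
Independence gives Cov[Y, S] = 0.
= 2²·111.5 + (-9)²·79 + 2·2·(-9)·0
= 446 + 6399 + 0 = 6845.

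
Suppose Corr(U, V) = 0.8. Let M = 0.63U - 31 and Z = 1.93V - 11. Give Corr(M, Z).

Corr(M, Z) = 0.8

Linear rescalings preserve correlation up to sign; here the slopes 0.63 and 1.93 have the same sign, so Corr(M, Z) = Corr(U, V) = 0.8.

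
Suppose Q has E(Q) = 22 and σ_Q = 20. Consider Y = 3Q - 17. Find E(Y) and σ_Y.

E(Y) = 49, σ_Y = 60

Y = 3Q - 17 is linear with a = 3, b = -17.
E(Y) = a·E(Q) + b = 3·22 + (-17) = 49.
σ_Y = |a|·σ_Q = |3|·20 = 60.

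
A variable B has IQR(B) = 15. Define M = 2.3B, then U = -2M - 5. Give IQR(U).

IQR(U) = 69

IQR(M) = |2.3|·15 = 34.5.
IQR(U) = |-2|·34.5 = 69.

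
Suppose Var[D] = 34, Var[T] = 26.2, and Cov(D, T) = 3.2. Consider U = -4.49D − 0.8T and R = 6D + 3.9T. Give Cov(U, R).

By bilinearity, Cov(U, R) = ac·Var[D] + bd·Var[T] + (ad+bc)·Cov(D, T), with a=-4.49, b=-0.8, c=6, d=3.9.
ac·Var[D] = (-4.49)·6·34 = -915.96
bd·Var[T] = (-0.8)·3.9·26.2 = -81.744
(ad+bc)·Cov(D, T) = (-22.311)·3.2 = -71.3952
Cov(U, R) = -915.96 + (-81.744) + (-71.3952) = -1069.0992.

Cov(U, R) = -1069.0992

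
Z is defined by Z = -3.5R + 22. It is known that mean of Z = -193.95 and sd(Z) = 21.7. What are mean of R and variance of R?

mean of R = 61.7, variance of R = 38.44

From Z = -3.5R + 22: mean of Z = a·mean of R + b, so mean of R = (mean of Z − b)/a = (-193.95 − 22)/(-3.5) = 61.7.
variance of Z = 21.7² = 470.89.
variance of Z = a²·variance of R, so variance of R = 470.89/(-3.5)² = 38.44.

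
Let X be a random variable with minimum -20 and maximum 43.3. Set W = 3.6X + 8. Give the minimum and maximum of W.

a = 3.6 > 0, so min(W) = a·min(X)+b = 3.6·(-20) + 8 = -64 and max(W) = 3.6·43.3 + 8 = 163.88.

min(W) = -64, max(W) = 163.88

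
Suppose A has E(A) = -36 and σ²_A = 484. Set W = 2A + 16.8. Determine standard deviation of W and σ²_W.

standard deviation of W = 44, σ²_W = 1936

W = 2A + 16.8 is linear with a = 2, b = 16.8.
standard deviation of A = √484 = 22.
standard deviation of W = |a|·standard deviation of A = |2|·22 = 44.
σ²_W = a²·σ²_A = 2²·484 = 1936 (the additive constant 16.8 does not affect variance).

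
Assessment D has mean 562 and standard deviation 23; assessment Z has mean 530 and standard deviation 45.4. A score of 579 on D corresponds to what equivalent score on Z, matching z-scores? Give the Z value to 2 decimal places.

Z = 563.56

z = (579 − 562)/23 ≈ 0.7391.
Z = 530 + z·45.4 = 530 + (579 − 562)·45.4/23 ≈ 563.56.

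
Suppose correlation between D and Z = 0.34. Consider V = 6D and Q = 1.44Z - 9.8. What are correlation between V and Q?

Linear rescalings preserve correlation up to sign; here the slopes 6 and 1.44 have the same sign, so correlation between V and Q = correlation between D and Z = 0.34.

correlation between V and Q = 0.34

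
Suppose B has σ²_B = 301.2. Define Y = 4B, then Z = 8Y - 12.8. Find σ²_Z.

σ²_Y = 4²·301.2 = 4819.2.
σ²_Z = 8²·4819.2 = 308428.8.

σ²_Z = 308428.8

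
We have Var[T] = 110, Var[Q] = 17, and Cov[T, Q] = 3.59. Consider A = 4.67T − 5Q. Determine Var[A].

Var[A] = 2656.326

Var[A] = a²·Var[T] + b²·Var[Q] + 2ab·Cov[T, Q] with a = 4.67, b = -5.
= 4.67²·110 + (-5)²·17 + 2·4.67·(-5)·3.59
= 2398.979 + 425 + (-167.653) = 2656.326.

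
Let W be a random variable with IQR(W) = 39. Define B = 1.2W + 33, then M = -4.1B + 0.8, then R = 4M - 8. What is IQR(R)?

IQR(R) = 767.52

IQR(B) = |1.2|·39 = 46.8.
IQR(M) = |-4.1|·46.8 = 191.88.
IQR(R) = |4|·191.88 = 767.52.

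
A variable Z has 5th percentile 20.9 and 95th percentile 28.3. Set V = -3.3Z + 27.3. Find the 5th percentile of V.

5th percentile of V = -66.09

Since a = -3.3 < 0 the transformation is decreasing, reversing order: the 5th percentile of V corresponds to the 95th percentile of Z.
So P_{5}(V) = a·P_{95}(Z) + b = (-3.3)·28.3 + 27.3 = -66.09.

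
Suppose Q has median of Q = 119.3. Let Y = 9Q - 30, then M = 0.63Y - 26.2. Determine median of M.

median of Y = 9·119.3 + (-30) = 1043.7.
median of M = 0.63·1043.7 + (-26.2) = 631.331.

median of M = 631.331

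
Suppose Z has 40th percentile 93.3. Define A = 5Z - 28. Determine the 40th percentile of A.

Since a = 5 > 0 the transformation is increasing, so the 40th percentile of A = a·(P_{40} of Z) + b = 5·93.3 + (-28) = 438.5.

40th percentile of A = 438.5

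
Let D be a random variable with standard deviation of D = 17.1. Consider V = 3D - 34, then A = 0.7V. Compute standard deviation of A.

standard deviation of A = 35.91

standard deviation of V = |3|·17.1 = 51.3.
standard deviation of A = |0.7|·51.3 = 35.91.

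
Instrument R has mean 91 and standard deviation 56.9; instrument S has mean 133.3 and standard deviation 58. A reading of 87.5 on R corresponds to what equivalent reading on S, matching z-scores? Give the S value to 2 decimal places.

z = (87.5 − 91)/56.9 ≈ -0.0615.
S = 133.3 + z·58 = 133.3 + (87.5 − 91)·58/56.9 ≈ 129.73.

S = 129.73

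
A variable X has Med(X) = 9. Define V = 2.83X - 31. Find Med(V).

A linear map preserves order up to sign, so Med(V) = a·Med(X) + b = 2.83·9 + (-31) = -5.53.

Med(V) = -5.53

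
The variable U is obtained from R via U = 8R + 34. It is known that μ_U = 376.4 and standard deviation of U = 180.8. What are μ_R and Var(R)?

μ_R = 42.8, Var(R) = 510.76

From U = 8R + 34: μ_U = a·μ_R + b, so μ_R = (μ_U − b)/a = (376.4 − 34)/8 = 42.8.
Var(U) = 180.8² = 32688.64.
Var(U) = a²·Var(R), so Var(R) = 32688.64/8² = 510.76.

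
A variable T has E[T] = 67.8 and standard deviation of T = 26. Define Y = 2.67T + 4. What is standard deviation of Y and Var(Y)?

standard deviation of Y = 69.42, Var(Y) = 4819.1364

Y = 2.67T + 4 is linear with a = 2.67, b = 4.
standard deviation of Y = |a|·standard deviation of T = |2.67|·26 = 69.42.
Var(T) = 26² = 676.
Var(Y) = a²·Var(T) = 2.67²·676 = 4819.1364 (the additive constant 4 does not affect variance).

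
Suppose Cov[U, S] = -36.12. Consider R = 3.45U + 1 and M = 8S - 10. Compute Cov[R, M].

Cov[R, M] = a·c·Cov[U, S] = 3.45·8·(-36.12) = -996.912. Additive constants drop out.

Cov[R, M] = -996.912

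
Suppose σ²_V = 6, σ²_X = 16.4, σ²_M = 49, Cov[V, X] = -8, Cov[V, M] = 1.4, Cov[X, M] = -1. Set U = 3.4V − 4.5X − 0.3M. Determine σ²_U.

σ²_U = a²·σ²_V + b²·σ²_X + c²·σ²_M + 2ab·Cov[V, X] + 2ac·Cov[V, M] + 2bc·Cov[X, M], with a = 3.4, b = -4.5, c = -0.3.
= 69.36 + 332.1 + 4.41 + 244.8 + (-2.856) + (-2.7)
= 645.114.

σ²_U = 645.114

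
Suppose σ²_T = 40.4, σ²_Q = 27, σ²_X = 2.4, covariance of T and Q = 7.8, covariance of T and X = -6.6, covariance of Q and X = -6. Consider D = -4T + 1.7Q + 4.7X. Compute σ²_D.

σ²_D = a²·σ²_T + b²·σ²_Q + c²·σ²_X + 2ab·covariance of T and Q + 2ac·covariance of T and X + 2bc·covariance of Q and X, with a = -4, b = 1.7, c = 4.7.
= 646.4 + 78.03 + 53.016 + (-106.08) + 248.16 + (-95.88)
= 823.646.

σ²_D = 823.646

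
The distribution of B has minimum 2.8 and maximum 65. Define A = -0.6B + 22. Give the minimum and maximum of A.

a = -0.6 < 0, so order reverses: min(A) = a·max(B)+b = (-0.6)·65 + 22 = -17; max(A) = a·min(B)+b = (-0.6)·2.8 + 22 = 20.32.

min(A) = -17, max(A) = 20.32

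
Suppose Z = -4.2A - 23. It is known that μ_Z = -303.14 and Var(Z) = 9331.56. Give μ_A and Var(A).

From Z = -4.2A - 23: μ_Z = a·μ_A + b, so μ_A = (μ_Z − b)/a = (-303.14 − (-23))/(-4.2) = 66.7.
Var(Z) = a²·Var(A), so Var(A) = 9331.56/(-4.2)² = 529.

μ_A = 66.7, Var(A) = 529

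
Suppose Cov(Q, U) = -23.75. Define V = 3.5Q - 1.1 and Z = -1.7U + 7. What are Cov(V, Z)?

Cov(V, Z) = a·c·Cov(Q, U) = 3.5·(-1.7)·(-23.75) = 141.3125. Additive constants drop out.

Cov(V, Z) = 141.3125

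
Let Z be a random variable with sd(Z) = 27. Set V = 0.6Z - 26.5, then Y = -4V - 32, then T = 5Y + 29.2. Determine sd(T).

sd(V) = |0.6|·27 = 16.2.
sd(Y) = |-4|·16.2 = 64.8.
sd(T) = |5|·64.8 = 324.

sd(T) = 324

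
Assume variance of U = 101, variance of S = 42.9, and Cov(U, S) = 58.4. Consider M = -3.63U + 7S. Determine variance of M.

variance of M = 465.0789

variance of M = a²·variance of U + b²·variance of S + 2ab·Cov(U, S) with a = -3.63, b = 7.
= (-3.63)²·101 + 7²·42.9 + 2·(-3.63)·7·58.4
= 1330.8669 + 2102.1 + (-2967.888) = 465.0789.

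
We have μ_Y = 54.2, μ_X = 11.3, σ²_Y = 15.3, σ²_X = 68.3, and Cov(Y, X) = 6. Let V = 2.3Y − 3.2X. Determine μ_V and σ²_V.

μ_V = 88.5, σ²_V = 692.009

μ_V = 2.3·μ_Y + (-3.2)·μ_X = 2.3·54.2 + (-3.2)·11.3 = 88.5.
σ²_V = a²·σ²_Y + b²·σ²_X + 2ab·Cov(Y, X) with a = 2.3, b = -3.2.
= 2.3²·15.3 + (-3.2)²·68.3 + 2·2.3·(-3.2)·6
= 80.937 + 699.392 + (-88.32) = 692.009.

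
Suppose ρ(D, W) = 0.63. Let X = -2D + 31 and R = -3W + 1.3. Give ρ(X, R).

ρ(X, R) = 0.63

Linear rescalings preserve correlation up to sign; here the slopes -2 and -3 have the same sign, so ρ(X, R) = ρ(D, W) = 0.63.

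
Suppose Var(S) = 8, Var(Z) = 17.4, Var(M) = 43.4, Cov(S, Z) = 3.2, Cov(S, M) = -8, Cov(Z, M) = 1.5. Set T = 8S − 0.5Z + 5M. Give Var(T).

Var(T) = a²·Var(S) + b²·Var(Z) + c²·Var(M) + 2ab·Cov(S, Z) + 2ac·Cov(S, M) + 2bc·Cov(Z, M), with a = 8, b = -0.5, c = 5.
= 512 + 4.35 + 1085 + (-25.6) + (-640) + (-7.5)
= 928.25.

Var(T) = 928.25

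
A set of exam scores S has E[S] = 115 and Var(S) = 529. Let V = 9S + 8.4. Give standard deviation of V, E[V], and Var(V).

V = 9S + 8.4 is linear with a = 9, b = 8.4.
standard deviation of S = √529 = 23.
standard deviation of V = |a|·standard deviation of S = |9|·23 = 207.
E[V] = a·E[S] + b = 9·115 + 8.4 = 1043.4.
Var(V) = a²·Var(S) = 9²·529 = 42849 (the additive constant 8.4 does not affect variance).

standard deviation of V = 207, E[V] = 1043.4, Var(V) = 42849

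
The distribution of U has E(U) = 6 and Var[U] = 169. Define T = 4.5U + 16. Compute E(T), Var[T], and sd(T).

E(T) = 43, Var[T] = 3422.25, sd(T) = 58.5

T = 4.5U + 16 is linear with a = 4.5, b = 16.
E(T) = a·E(U) + b = 4.5·6 + 16 = 43.
Var[T] = a²·Var[U] = 4.5²·169 = 3422.25 (the additive constant 16 does not affect variance).
sd(U) = √169 = 13.
sd(T) = |a|·sd(U) = |4.5|·13 = 58.5.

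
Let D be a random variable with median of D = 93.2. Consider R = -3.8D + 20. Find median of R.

A linear map preserves order up to sign, so median of R = a·median of D + b = (-3.8)·93.2 + 20 = -334.16.

median of R = -334.16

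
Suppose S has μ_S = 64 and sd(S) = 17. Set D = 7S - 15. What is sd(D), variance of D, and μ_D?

D = 7S - 15 is linear with a = 7, b = -15.
sd(D) = |a|·sd(S) = |7|·17 = 119.
variance of S = 17² = 289.
variance of D = a²·variance of S = 7²·289 = 14161 (the additive constant -15 does not affect variance).
μ_D = a·μ_S + b = 7·64 + (-15) = 433.

sd(D) = 119, variance of D = 14161, μ_D = 433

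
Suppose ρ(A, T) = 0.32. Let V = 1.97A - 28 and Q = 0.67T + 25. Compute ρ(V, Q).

ρ(V, Q) = 0.32

Linear rescalings preserve correlation up to sign; here the slopes 1.97 and 0.67 have the same sign, so ρ(V, Q) = ρ(A, T) = 0.32.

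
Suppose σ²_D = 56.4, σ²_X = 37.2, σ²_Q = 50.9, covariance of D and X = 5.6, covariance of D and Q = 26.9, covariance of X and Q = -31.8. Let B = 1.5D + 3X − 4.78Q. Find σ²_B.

σ²_B = 2201.36156

σ²_B = a²·σ²_D + b²·σ²_X + c²·σ²_Q + 2ab·covariance of D and X + 2ac·covariance of D and Q + 2bc·covariance of X and Q, with a = 1.5, b = 3, c = -4.78.
= 126.9 + 334.8 + 1162.98356 + 50.4 + (-385.746) + 912.024
= 2201.36156.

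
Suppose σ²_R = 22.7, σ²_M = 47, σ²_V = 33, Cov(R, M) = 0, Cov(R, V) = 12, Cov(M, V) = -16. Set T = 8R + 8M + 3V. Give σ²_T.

σ²_T = a²·σ²_R + b²·σ²_M + c²·σ²_V + 2ab·Cov(R, M) + 2ac·Cov(R, V) + 2bc·Cov(M, V), with a = 8, b = 8, c = 3.
= 1452.8 + 3008 + 297 + 0 + 576 + (-768)
= 4565.8.

σ²_T = 4565.8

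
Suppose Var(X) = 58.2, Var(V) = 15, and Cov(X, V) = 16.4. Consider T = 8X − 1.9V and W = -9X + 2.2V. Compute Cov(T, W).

Cov(T, W) = -3684.02

By bilinearity, Cov(T, W) = ac·Var(X) + bd·Var(V) + (ad+bc)·Cov(X, V), with a=8, b=-1.9, c=-9, d=2.2.
ac·Var(X) = 8·(-9)·58.2 = -4190.4
bd·Var(V) = (-1.9)·2.2·15 = -62.7
(ad+bc)·Cov(X, V) = (34.7)·16.4 = 569.08
Cov(T, W) = -4190.4 + (-62.7) + 569.08 = -3684.02.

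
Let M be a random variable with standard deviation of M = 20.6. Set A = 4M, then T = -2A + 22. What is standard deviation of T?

standard deviation of T = 164.8

standard deviation of A = |4|·20.6 = 82.4.
standard deviation of T = |-2|·82.4 = 164.8.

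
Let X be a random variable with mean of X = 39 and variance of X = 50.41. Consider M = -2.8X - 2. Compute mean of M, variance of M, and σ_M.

mean of M = -111.2, variance of M = 395.2144, σ_M = 19.88

M = -2.8X - 2 is linear with a = -2.8, b = -2.
mean of M = a·mean of X + b = (-2.8)·39 + (-2) = -111.2.
variance of M = a²·variance of X = (-2.8)²·50.41 = 395.2144 (the additive constant -2 does not affect variance).
σ_X = √50.41 = 7.1.
σ_M = |a|·σ_X = |-2.8|·7.1 = 19.88.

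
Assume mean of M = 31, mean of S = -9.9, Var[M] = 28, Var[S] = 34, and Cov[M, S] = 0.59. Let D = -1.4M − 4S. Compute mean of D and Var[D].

mean of D = (-1.4)·mean of M + (-4)·mean of S = (-1.4)·31 + (-4)·(-9.9) = -3.8.
Var[D] = a²·Var[M] + b²·Var[S] + 2ab·Cov[M, S] with a = -1.4, b = -4.
= (-1.4)²·28 + (-4)²·34 + 2·(-1.4)·(-4)·0.59
= 54.88 + 544 + 6.608 = 605.488.

mean of D = -3.8, Var[D] = 605.488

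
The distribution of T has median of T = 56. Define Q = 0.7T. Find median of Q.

median of Q = 39.2

A linear map preserves order up to sign, so median of Q = a·median of T + b = 0.7·56 = 39.2.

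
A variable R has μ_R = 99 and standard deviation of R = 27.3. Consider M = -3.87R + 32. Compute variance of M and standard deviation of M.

variance of M = 11162.133801, standard deviation of M = 105.651

M = -3.87R + 32 is linear with a = -3.87, b = 32.
variance of R = 27.3² = 745.29.
variance of M = a²·variance of R = (-3.87)²·745.29 = 11162.133801 (the additive constant 32 does not affect variance).
standard deviation of M = |a|·standard deviation of R = |-3.87|·27.3 = 105.651.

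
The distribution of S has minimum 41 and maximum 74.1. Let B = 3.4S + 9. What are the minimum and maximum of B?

min(B) = 148.4, max(B) = 260.94

a = 3.4 > 0, so min(B) = a·min(S)+b = 3.4·41 + 9 = 148.4 and max(B) = 3.4·74.1 + 9 = 260.94.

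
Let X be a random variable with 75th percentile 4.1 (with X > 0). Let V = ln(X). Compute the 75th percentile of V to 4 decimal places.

75th percentile of V = 1.411

ln(X) is increasing, so P_{75}(V) = g(P_{75}(X)) ≈ 1.411.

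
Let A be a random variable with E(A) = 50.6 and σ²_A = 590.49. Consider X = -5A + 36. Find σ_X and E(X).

σ_X = 121.5, E(X) = -217

X = -5A + 36 is linear with a = -5, b = 36.
σ_A = √590.49 = 24.3.
σ_X = |a|·σ_A = |-5|·24.3 = 121.5.
E(X) = a·E(A) + b = (-5)·50.6 + 36 = -217.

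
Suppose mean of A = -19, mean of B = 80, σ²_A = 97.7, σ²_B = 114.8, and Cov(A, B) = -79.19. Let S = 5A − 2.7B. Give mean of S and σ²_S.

mean of S = 5·mean of A + (-2.7)·mean of B = 5·(-19) + (-2.7)·80 = -311.
σ²_S = a²·σ²_A + b²·σ²_B + 2ab·Cov(A, B) with a = 5, b = -2.7.
= 5²·97.7 + (-2.7)²·114.8 + 2·5·(-2.7)·(-79.19)
= 2442.5 + 836.892 + 2138.13 = 5417.522.

mean of S = -311, σ²_S = 5417.522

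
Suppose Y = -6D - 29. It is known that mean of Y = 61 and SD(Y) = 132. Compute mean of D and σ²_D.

From Y = -6D - 29: mean of Y = a·mean of D + b, so mean of D = (mean of Y − b)/a = (61 − (-29))/(-6) = -15.
σ²_Y = 132² = 17424.
σ²_Y = a²·σ²_D, so σ²_D = 17424/(-6)² = 484.

mean of D = -15, σ²_D = 484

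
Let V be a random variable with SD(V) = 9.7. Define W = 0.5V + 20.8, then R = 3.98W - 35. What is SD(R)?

SD(R) = 19.303

SD(W) = |0.5|·9.7 = 4.85.
SD(R) = |3.98|·4.85 = 19.303.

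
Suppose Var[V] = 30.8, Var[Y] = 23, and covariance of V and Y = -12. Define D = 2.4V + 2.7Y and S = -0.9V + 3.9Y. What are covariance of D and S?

covariance of D and S = 92.502

By bilinearity, covariance of D and S = ac·Var[V] + bd·Var[Y] + (ad+bc)·covariance of V and Y, with a=2.4, b=2.7, c=-0.9, d=3.9.
ac·Var[V] = 2.4·(-0.9)·30.8 = -66.528
bd·Var[Y] = 2.7·3.9·23 = 242.19
(ad+bc)·covariance of V and Y = (6.93)·(-12) = -83.16
covariance of D and S = -66.528 + 242.19 + (-83.16) = 92.502.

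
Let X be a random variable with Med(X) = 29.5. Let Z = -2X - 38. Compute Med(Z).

Med(Z) = -97

A linear map preserves order up to sign, so Med(Z) = a·Med(X) + b = (-2)·29.5 + (-38) = -97.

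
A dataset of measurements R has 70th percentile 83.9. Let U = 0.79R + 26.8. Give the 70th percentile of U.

70th percentile of U = 93.081

Since a = 0.79 > 0 the transformation is increasing, so the 70th percentile of U = a·(P_{70} of R) + b = 0.79·83.9 + 26.8 = 93.081.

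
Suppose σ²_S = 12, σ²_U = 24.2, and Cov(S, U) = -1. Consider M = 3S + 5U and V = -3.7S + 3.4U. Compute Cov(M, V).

Cov(M, V) = 286.5

By bilinearity, Cov(M, V) = ac·σ²_S + bd·σ²_U + (ad+bc)·Cov(S, U), with a=3, b=5, c=-3.7, d=3.4.
ac·σ²_S = 3·(-3.7)·12 = -133.2
bd·σ²_U = 5·3.4·24.2 = 411.4
(ad+bc)·Cov(S, U) = (-8.3)·(-1) = 8.3
Cov(M, V) = -133.2 + 411.4 + 8.3 = 286.5.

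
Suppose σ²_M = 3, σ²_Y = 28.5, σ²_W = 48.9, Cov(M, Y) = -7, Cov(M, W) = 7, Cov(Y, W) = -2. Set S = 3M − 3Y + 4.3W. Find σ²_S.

σ²_S = a²·σ²_M + b²·σ²_Y + c²·σ²_W + 2ab·Cov(M, Y) + 2ac·Cov(M, W) + 2bc·Cov(Y, W), with a = 3, b = -3, c = 4.3.
= 27 + 256.5 + 904.161 + 126 + 180.6 + 51.6
= 1545.861.

σ²_S = 1545.861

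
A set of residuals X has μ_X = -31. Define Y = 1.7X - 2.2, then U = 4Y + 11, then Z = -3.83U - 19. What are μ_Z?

μ_Y = 1.7·(-31) + (-2.2) = -54.9.
μ_U = 4·(-54.9) + 11 = -208.6.
μ_Z = (-3.83)·(-208.6) + (-19) = 779.938.

μ_Z = 779.938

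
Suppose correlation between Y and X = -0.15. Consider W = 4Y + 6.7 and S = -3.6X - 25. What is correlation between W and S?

Linear rescalings preserve |correlation|; the slopes 4 and -3.6 have opposite signs, so the correlation flips sign: correlation between W and S = −correlation between Y and X = 0.15.

correlation between W and S = 0.15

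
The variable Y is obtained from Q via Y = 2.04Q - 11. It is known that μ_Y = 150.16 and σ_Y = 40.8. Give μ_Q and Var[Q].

From Y = 2.04Q - 11: μ_Y = a·μ_Q + b, so μ_Q = (μ_Y − b)/a = (150.16 − (-11))/2.04 = 79.
Var[Y] = 40.8² = 1664.64.
Var[Y] = a²·Var[Q], so Var[Q] = 1664.64/2.04² = 400.

μ_Q = 79, Var[Q] = 400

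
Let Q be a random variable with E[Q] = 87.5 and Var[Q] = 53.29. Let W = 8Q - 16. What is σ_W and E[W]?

W = 8Q - 16 is linear with a = 8, b = -16.
σ_Q = √53.29 = 7.3.
σ_W = |a|·σ_Q = |8|·7.3 = 58.4.
E[W] = a·E[Q] + b = 8·87.5 + (-16) = 684.

σ_W = 58.4, E[W] = 684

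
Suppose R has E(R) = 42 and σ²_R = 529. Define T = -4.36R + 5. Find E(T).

E(T) = -178.12

T = -4.36R + 5 is linear with a = -4.36, b = 5.
E(T) = a·E(R) + b = (-4.36)·42 + 5 = -178.12.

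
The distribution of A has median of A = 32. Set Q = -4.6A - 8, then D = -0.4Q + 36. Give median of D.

median of D = 98.08

median of Q = (-4.6)·32 + (-8) = -155.2.
median of D = (-0.4)·(-155.2) + 36 = 98.08.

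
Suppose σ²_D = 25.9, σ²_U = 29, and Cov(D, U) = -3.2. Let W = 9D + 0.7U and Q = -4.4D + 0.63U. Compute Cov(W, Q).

By bilinearity, Cov(W, Q) = ac·σ²_D + bd·σ²_U + (ad+bc)·Cov(D, U), with a=9, b=0.7, c=-4.4, d=0.63.
ac·σ²_D = 9·(-4.4)·25.9 = -1025.64
bd·σ²_U = 0.7·0.63·29 = 12.789
(ad+bc)·Cov(D, U) = (2.59)·(-3.2) = -8.288
Cov(W, Q) = -1025.64 + 12.789 + (-8.288) = -1021.139.

Cov(W, Q) = -1021.139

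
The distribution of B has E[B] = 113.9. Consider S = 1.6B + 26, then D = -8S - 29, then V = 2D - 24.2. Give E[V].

E[S] = 1.6·113.9 + 26 = 208.24.
E[D] = (-8)·208.24 + (-29) = -1694.92.
E[V] = 2·(-1694.92) + (-24.2) = -3414.04.

E[V] = -3414.04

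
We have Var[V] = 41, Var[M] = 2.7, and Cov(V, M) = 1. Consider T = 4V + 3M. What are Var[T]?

Var[T] = a²·Var[V] + b²·Var[M] + 2ab·Cov(V, M) with a = 4, b = 3.
= 4²·41 + 3²·2.7 + 2·4·3·1
= 656 + 24.3 + 24 = 704.3.

Var[T] = 704.3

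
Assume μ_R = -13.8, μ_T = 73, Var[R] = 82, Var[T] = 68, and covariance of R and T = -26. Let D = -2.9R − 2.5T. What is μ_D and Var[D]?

μ_D = -142.48, Var[D] = 737.62

μ_D = (-2.9)·μ_R + (-2.5)·μ_T = (-2.9)·(-13.8) + (-2.5)·73 = -142.48.
Var[D] = a²·Var[R] + b²·Var[T] + 2ab·covariance of R and T with a = -2.9, b = -2.5.
= (-2.9)²·82 + (-2.5)²·68 + 2·(-2.9)·(-2.5)·(-26)
= 689.62 + 425 + (-377) = 737.62.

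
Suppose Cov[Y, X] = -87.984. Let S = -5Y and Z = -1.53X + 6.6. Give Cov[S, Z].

Cov[S, Z] = a·c·Cov[Y, X] = (-5)·(-1.53)·(-87.984) = -673.0776. Additive constants drop out.

Cov[S, Z] = -673.0776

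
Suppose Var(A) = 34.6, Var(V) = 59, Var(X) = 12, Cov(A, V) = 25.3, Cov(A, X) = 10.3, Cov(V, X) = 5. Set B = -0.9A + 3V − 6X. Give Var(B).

Var(B) = 785.646

Var(B) = a²·Var(A) + b²·Var(V) + c²·Var(X) + 2ab·Cov(A, V) + 2ac·Cov(A, X) + 2bc·Cov(V, X), with a = -0.9, b = 3, c = -6.
= 28.026 + 531 + 432 + (-136.62) + 111.24 + (-180)
= 785.646.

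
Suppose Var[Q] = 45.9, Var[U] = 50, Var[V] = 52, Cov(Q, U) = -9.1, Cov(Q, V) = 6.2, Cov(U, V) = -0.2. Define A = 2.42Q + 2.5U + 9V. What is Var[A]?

Var[A] = a²·Var[Q] + b²·Var[U] + c²·Var[V] + 2ab·Cov(Q, U) + 2ac·Cov(Q, V) + 2bc·Cov(U, V), with a = 2.42, b = 2.5, c = 9.
= 268.80876 + 312.5 + 4212 + (-110.11) + 270.072 + (-9)
= 4944.27076.

Var[A] = 4944.27076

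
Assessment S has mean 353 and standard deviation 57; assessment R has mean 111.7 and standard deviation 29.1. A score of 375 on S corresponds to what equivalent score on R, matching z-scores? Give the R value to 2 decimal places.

R = 122.93

z = (375 − 353)/57 ≈ 0.386.
R = 111.7 + z·29.1 = 111.7 + (375 − 353)·29.1/57 ≈ 122.93.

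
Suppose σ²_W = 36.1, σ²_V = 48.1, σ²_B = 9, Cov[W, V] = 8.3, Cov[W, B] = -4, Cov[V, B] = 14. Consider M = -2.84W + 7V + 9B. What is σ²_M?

σ²_M = a²·σ²_W + b²·σ²_V + c²·σ²_B + 2ab·Cov[W, V] + 2ac·Cov[W, B] + 2bc·Cov[V, B], with a = -2.84, b = 7, c = 9.
= 291.16816 + 2356.9 + 729 + (-330.008) + 204.48 + 1764
= 5015.54016.

σ²_M = 5015.54016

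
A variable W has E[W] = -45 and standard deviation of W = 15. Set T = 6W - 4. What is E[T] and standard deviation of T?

E[T] = -274, standard deviation of T = 90

T = 6W - 4 is linear with a = 6, b = -4.
E[T] = a·E[W] + b = 6·(-45) + (-4) = -274.
standard deviation of T = |a|·standard deviation of W = |6|·15 = 90.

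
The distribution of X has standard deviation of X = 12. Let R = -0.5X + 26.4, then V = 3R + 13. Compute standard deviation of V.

standard deviation of R = |-0.5|·12 = 6.
standard deviation of V = |3|·6 = 18.

standard deviation of V = 18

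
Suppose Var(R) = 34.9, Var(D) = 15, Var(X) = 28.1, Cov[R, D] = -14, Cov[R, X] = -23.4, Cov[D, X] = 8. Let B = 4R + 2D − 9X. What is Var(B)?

Var(B) = 4067.3

Var(B) = a²·Var(R) + b²·Var(D) + c²·Var(X) + 2ab·Cov[R, D] + 2ac·Cov[R, X] + 2bc·Cov[D, X], with a = 4, b = 2, c = -9.
= 558.4 + 60 + 2276.1 + (-224) + 1684.8 + (-288)
= 4067.3.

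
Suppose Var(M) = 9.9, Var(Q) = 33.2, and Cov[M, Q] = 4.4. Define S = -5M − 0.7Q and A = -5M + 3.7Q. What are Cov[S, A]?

Cov[S, A] = 95.512

By bilinearity, Cov[S, A] = ac·Var(M) + bd·Var(Q) + (ad+bc)·Cov[M, Q], with a=-5, b=-0.7, c=-5, d=3.7.
ac·Var(M) = (-5)·(-5)·9.9 = 247.5
bd·Var(Q) = (-0.7)·3.7·33.2 = -85.988
(ad+bc)·Cov[M, Q] = (-15)·4.4 = -66
Cov[S, A] = 247.5 + (-85.988) + (-66) = 95.512.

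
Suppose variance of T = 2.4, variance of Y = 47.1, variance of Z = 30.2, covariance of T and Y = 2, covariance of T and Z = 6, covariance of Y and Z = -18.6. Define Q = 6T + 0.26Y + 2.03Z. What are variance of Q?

variance of Q = a²·variance of T + b²·variance of Y + c²·variance of Z + 2ab·covariance of T and Y + 2ac·covariance of T and Z + 2bc·covariance of Y and Z, with a = 6, b = 0.26, c = 2.03.
= 86.4 + 3.18396 + 124.45118 + 6.24 + 146.16 + (-19.63416)
= 346.80098.

variance of Q = 346.80098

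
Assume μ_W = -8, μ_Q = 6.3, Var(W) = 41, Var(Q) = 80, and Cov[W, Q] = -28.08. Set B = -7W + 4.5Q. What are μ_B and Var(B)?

μ_B = (-7)·μ_W + 4.5·μ_Q = (-7)·(-8) + 4.5·6.3 = 84.35.
Var(B) = a²·Var(W) + b²·Var(Q) + 2ab·Cov[W, Q] with a = -7, b = 4.5.
= (-7)²·41 + 4.5²·80 + 2·(-7)·4.5·(-28.08)
= 2009 + 1620 + 1769.04 = 5398.04.

μ_B = 84.35, Var(B) = 5398.04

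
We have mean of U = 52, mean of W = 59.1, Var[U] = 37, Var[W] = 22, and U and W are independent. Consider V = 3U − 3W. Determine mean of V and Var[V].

mean of V = -21.3, Var[V] = 531

mean of V = 3·mean of U + (-3)·mean of W = 3·52 + (-3)·59.1 = -21.3.
Var[V] = a²·Var[U] + b²·Var[W] + 2ab·Cov[U, W] with a = 3, b = -3.
Independence gives Cov[U, W] = 0.
= 3²·37 + (-3)²·22 + 2·3·(-3)·0
= 333 + 198 + 0 = 531.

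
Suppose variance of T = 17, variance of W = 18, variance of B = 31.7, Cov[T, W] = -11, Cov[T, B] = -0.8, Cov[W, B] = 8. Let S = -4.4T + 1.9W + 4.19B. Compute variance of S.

variance of S = a²·variance of T + b²·variance of W + c²·variance of B + 2ab·Cov[T, W] + 2ac·Cov[T, B] + 2bc·Cov[W, B], with a = -4.4, b = 1.9, c = 4.19.
= 329.12 + 64.98 + 556.52837 + 183.92 + 29.4976 + 127.376
= 1291.42197.

variance of S = 1291.42197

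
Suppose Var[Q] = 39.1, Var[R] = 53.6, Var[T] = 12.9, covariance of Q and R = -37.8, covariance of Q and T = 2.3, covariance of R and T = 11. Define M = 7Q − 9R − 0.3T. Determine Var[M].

Var[M] = a²·Var[Q] + b²·Var[R] + c²·Var[T] + 2ab·covariance of Q and R + 2ac·covariance of Q and T + 2bc·covariance of R and T, with a = 7, b = -9, c = -0.3.
= 1915.9 + 4341.6 + 1.161 + 4762.8 + (-9.66) + 59.4
= 11071.201.

Var[M] = 11071.201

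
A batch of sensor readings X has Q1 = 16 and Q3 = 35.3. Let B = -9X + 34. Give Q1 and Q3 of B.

a = -9 < 0 reverses order: Q1(B) comes from Q3(X), Q3(B) from Q1(X).
Q1(B) = (-9)·35.3 + 34 = -283.7; Q3(B) = (-9)·16 + 34 = -110.

Q1(B) = -283.7, Q3(B) = -110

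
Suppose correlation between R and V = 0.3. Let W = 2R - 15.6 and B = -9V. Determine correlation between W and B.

correlation between W and B = -0.3

Linear rescalings preserve |correlation|; the slopes 2 and -9 have opposite signs, so the correlation flips sign: correlation between W and B = −correlation between R and V = -0.3.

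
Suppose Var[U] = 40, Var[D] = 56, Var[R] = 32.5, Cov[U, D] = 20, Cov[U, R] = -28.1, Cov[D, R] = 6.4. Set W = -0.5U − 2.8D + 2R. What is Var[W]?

Var[W] = a²·Var[U] + b²·Var[D] + c²·Var[R] + 2ab·Cov[U, D] + 2ac·Cov[U, R] + 2bc·Cov[D, R], with a = -0.5, b = -2.8, c = 2.
= 10 + 439.04 + 130 + 56 + 56.2 + (-71.68)
= 619.56.

Var[W] = 619.56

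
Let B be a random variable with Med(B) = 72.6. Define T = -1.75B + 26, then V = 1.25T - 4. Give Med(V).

Med(T) = (-1.75)·72.6 + 26 = -101.05.
Med(V) = 1.25·(-101.05) + (-4) = -130.3125.

Med(V) = -130.3125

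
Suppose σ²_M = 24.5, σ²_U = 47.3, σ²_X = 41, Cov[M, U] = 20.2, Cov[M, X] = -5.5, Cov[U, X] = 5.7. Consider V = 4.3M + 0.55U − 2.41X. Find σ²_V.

σ²_V = a²·σ²_M + b²·σ²_U + c²·σ²_X + 2ab·Cov[M, U] + 2ac·Cov[M, X] + 2bc·Cov[U, X], with a = 4.3, b = 0.55, c = -2.41.
= 453.005 + 14.30825 + 238.1321 + 95.546 + 113.993 + (-15.1107)
= 899.87365.

σ²_V = 899.87365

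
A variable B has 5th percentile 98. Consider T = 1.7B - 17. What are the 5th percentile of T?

5th percentile of T = 149.6

Since a = 1.7 > 0 the transformation is increasing, so the 5th percentile of T = a·(P_{5} of B) + b = 1.7·98 + (-17) = 149.6.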